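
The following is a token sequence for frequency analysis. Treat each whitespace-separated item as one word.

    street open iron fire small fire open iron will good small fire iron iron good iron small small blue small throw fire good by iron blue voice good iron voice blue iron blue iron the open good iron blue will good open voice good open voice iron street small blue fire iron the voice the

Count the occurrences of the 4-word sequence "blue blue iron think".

Scanning the 52 overlapping 4-gram windows for "blue blue iron think":
  (none found)

0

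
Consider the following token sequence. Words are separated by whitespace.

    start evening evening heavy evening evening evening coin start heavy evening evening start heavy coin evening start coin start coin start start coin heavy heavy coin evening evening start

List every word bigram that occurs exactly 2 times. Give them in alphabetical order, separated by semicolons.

Bigram counts meeting the condition (exactly 2 times):
  coin evening: 2
  heavy coin: 2
  heavy evening: 2
  start heavy: 2

coin evening; heavy coin; heavy evening; start heavy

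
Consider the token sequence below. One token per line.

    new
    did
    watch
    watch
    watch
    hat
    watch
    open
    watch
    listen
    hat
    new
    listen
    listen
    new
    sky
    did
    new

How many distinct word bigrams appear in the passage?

16

18 tokens → 17 bigram windows in total.
Repeated bigrams (each contributes count−1 duplicates):
  watch watch: 2
1 duplicate windows → 17 − 1 = 16 distinct.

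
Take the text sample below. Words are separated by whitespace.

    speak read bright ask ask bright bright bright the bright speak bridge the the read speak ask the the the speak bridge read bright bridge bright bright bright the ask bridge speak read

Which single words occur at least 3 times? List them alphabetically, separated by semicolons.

Unigram counts meeting the condition (at least 3 times):
  ask: 4
  bridge: 4
  bright: 9
  read: 4
  speak: 5
  the: 7

ask; bridge; bright; read; speak; the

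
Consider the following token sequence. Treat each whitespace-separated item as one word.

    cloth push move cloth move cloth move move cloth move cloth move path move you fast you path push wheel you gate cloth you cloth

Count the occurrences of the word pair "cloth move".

4

Scanning the 24 overlapping bigram windows for "cloth move":
  position 4–5: cloth move
  position 6–7: cloth move
  position 9–10: cloth move
  position 11–12: cloth move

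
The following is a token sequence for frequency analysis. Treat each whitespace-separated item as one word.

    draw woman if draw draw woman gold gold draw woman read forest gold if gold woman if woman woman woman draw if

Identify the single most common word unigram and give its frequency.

Unigram frequencies (highest first):
  woman: 7
  draw: 5
  if: 4
  gold: 4
  read: 1
  forest: 1

"woman", 7 times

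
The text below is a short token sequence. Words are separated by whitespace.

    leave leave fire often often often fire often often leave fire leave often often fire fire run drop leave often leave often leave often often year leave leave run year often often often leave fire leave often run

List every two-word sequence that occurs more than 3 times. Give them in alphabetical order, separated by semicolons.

Bigram counts meeting the condition (more than 3 times):
  leave often: 5
  often leave: 4
  often often: 7

leave often; often leave; often often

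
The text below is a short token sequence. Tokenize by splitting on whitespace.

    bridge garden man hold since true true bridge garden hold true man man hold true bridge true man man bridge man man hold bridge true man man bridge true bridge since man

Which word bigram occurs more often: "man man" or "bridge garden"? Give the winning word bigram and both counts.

"man man": 4 occurrences
"bridge garden": 2 occurrences

"man man" (4 vs 2)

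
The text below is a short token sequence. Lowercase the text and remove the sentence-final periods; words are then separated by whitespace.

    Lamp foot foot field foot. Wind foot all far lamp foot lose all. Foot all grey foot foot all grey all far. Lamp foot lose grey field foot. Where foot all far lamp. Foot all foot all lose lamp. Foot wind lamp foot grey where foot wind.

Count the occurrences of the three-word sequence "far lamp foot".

3

Scanning the 45 overlapping trigram windows for "far lamp foot":
  position 9–11: far lamp foot
  position 22–24: far lamp foot
  position 32–34: far lamp foot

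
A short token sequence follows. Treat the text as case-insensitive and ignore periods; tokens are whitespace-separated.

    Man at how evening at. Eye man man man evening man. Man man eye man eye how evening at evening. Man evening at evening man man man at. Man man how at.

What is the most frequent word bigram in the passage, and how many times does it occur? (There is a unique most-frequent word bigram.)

Bigram frequencies (highest first):
  man man: 7
  evening at: 3
  evening man: 3
  man at: 2
  how evening: 2
  eye man: 2
  … (9 more, each ≤ 2)

"man man", 7 times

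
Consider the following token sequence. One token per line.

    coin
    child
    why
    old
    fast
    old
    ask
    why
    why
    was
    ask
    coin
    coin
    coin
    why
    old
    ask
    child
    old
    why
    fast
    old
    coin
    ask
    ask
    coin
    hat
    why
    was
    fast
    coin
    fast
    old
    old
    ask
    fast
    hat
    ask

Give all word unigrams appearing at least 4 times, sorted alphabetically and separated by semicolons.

ask; coin; fast; old; why

Unigram counts meeting the condition (at least 4 times):
  ask: 7
  coin: 7
  fast: 5
  old: 7
  why: 6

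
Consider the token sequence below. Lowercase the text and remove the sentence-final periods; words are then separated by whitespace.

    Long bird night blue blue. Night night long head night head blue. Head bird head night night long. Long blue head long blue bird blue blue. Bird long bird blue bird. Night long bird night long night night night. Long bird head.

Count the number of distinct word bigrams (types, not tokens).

42 tokens → 41 bigram windows in total.
Repeated bigrams (each contributes count−1 duplicates):
  night long: 5
  long bird: 4
  night night: 4
  bird night: 3
  blue bird: 3
  bird blue: 2
  bird head: 2
  blue blue: 2
  … (3 more repeated)
20 duplicate windows → 41 − 20 = 21 distinct.

21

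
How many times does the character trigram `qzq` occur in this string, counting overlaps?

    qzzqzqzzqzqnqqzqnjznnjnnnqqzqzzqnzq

Sliding a length-3 window over the 35 characters (33 positions):
  position 4–6: qzq
  position 9–11: qzq
  position 14–16: qzq
  position 27–29: qzq

4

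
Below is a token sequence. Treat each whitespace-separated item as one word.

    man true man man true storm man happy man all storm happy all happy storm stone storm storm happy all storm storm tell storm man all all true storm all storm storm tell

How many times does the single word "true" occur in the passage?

Scanning the 33 tokens for "true":
  position 2: true
  position 5: true
  position 28: true

3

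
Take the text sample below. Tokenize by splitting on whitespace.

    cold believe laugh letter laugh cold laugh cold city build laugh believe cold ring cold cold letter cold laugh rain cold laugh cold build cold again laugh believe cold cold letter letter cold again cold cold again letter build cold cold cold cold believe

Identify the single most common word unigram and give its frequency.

Unigram frequencies (highest first):
  cold: 19
  laugh: 7
  letter: 5
  believe: 4
  build: 3
  again: 3
  … (3 more, each ≤ 1)

"cold", 19 times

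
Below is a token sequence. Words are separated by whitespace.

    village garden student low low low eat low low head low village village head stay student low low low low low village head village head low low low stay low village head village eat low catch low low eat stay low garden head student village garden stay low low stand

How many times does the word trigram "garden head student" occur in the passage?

1

Scanning the 48 overlapping trigram windows for "garden head student":
  position 42–44: garden head student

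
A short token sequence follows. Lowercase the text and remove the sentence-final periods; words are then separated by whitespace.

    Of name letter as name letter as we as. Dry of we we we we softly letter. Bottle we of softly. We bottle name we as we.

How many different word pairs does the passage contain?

27 tokens → 26 bigram windows in total.
Repeated bigrams (each contributes count−1 duplicates):
  we we: 3
  as we: 2
  letter as: 2
  name letter: 2
  we as: 2
6 duplicate windows → 26 − 6 = 20 distinct.

20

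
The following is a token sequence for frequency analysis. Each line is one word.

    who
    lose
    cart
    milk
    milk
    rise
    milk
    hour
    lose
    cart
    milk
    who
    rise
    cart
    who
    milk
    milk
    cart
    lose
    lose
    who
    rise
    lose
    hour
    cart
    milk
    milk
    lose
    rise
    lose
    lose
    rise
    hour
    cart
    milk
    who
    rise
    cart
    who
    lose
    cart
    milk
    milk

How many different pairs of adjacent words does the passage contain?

23

43 tokens → 42 bigram windows in total.
Repeated bigrams (each contributes count−1 duplicates):
  cart milk: 5
  milk milk: 4
  lose cart: 3
  who rise: 3
  cart who: 2
  hour cart: 2
  lose lose: 2
  lose rise: 2
  … (4 more repeated)
19 duplicate windows → 42 − 19 = 23 distinct.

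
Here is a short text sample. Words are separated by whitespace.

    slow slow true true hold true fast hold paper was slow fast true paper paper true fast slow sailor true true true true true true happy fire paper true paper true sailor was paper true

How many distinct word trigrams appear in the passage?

35 tokens → 33 trigram windows in total.
Repeated trigrams (each contributes count−1 duplicates):
  true true true: 4
3 duplicate windows → 33 − 3 = 30 distinct.

30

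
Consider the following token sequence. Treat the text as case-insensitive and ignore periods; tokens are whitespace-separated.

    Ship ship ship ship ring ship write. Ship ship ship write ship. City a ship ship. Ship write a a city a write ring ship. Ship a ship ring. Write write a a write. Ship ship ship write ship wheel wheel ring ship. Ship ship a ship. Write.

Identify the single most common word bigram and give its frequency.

"ship ship", 12 times

Bigram frequencies (highest first):
  ship ship: 12
  ship write: 5
  write ship: 4
  ring ship: 3
  a ship: 3
  ship ring: 2
  … (13 more, each ≤ 2)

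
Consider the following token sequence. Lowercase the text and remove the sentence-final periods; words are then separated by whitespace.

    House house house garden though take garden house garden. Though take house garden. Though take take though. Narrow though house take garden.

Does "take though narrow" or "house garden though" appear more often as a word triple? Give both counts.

"house garden though" (3 vs 1)

"take though narrow": 1 occurrence
"house garden though": 3 occurrences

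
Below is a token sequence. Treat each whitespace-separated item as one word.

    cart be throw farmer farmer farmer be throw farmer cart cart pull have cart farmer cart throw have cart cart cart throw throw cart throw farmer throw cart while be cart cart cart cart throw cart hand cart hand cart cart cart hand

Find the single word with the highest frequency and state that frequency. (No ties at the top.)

"cart", 19 times

Unigram frequencies (highest first):
  cart: 19
  throw: 8
  farmer: 6
  be: 3
  hand: 3
  have: 2
  … (2 more, each ≤ 1)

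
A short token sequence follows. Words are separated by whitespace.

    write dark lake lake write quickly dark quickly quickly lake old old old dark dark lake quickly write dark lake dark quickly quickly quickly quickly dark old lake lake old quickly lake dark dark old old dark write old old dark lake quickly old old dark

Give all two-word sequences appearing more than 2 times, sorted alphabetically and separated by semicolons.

dark lake; old dark; old old; quickly quickly

Bigram counts meeting the condition (more than 2 times):
  dark lake: 4
  old dark: 4
  old old: 5
  quickly quickly: 4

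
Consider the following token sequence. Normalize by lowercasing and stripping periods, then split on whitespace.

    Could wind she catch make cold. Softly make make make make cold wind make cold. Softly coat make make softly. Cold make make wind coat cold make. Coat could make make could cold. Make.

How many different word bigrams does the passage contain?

23

34 tokens → 33 bigram windows in total.
Repeated bigrams (each contributes count−1 duplicates):
  make make: 6
  cold make: 3
  make cold: 3
  cold softly: 2
10 duplicate windows → 33 − 10 = 23 distinct.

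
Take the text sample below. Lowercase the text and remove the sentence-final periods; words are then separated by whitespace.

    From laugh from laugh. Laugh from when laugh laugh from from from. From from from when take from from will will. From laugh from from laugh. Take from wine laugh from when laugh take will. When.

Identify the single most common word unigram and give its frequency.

Unigram frequencies (highest first):
  from: 16
  laugh: 9
  when: 4
  take: 3
  will: 3
  wine: 1

"from", 16 times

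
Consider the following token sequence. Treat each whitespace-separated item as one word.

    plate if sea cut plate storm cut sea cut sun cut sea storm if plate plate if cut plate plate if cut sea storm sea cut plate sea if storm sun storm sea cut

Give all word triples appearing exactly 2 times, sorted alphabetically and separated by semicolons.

Trigram counts meeting the condition (exactly 2 times):
  cut sea storm: 2
  plate if cut: 2
  plate plate if: 2
  sea cut plate: 2
  storm sea cut: 2

cut sea storm; plate if cut; plate plate if; sea cut plate; storm sea cut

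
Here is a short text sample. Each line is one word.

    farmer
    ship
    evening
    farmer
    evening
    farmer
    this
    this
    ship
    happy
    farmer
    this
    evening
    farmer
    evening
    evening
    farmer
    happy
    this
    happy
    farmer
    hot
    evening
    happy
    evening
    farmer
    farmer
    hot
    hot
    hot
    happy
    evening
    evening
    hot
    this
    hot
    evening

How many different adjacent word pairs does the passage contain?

24

37 tokens → 36 bigram windows in total.
Repeated bigrams (each contributes count−1 duplicates):
  evening farmer: 5
  evening evening: 2
  farmer evening: 2
  farmer hot: 2
  farmer this: 2
  happy evening: 2
  happy farmer: 2
  hot evening: 2
  … (1 more repeated)
12 duplicate windows → 36 − 12 = 24 distinct.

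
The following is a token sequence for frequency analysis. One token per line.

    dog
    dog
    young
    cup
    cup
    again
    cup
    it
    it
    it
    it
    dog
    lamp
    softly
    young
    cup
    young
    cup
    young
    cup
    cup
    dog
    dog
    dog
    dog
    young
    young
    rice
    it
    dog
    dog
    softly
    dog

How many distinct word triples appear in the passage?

25

33 tokens → 31 trigram windows in total.
Repeated trigrams (each contributes count−1 duplicates):
  cup young cup: 2
  dog dog dog: 2
  dog dog young: 2
  it it it: 2
  young cup cup: 2
  young cup young: 2
6 duplicate windows → 31 − 6 = 25 distinct.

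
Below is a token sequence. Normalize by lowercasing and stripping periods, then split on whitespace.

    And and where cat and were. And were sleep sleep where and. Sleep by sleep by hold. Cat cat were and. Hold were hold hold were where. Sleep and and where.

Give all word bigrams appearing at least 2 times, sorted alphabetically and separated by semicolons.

and and; and were; and where; hold were; sleep by; were and

Bigram counts meeting the condition (at least 2 times):
  and and: 2
  and were: 2
  and where: 2
  hold were: 2
  sleep by: 2
  were and: 2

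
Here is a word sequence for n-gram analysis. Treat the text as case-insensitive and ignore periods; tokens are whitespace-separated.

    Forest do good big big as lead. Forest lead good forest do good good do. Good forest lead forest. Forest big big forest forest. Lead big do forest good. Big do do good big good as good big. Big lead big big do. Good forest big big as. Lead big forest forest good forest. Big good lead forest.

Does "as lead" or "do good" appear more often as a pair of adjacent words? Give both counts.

"as lead": 2 occurrences
"do good": 5 occurrences

"do good" (5 vs 2)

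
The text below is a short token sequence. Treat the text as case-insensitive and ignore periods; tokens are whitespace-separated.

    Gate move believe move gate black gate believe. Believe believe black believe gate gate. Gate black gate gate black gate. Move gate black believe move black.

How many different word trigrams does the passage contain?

26 tokens → 24 trigram windows in total.
Repeated trigrams (each contributes count−1 duplicates):
  gate black gate: 3
  gate gate black: 2
  move gate black: 2
4 duplicate windows → 24 − 4 = 20 distinct.

20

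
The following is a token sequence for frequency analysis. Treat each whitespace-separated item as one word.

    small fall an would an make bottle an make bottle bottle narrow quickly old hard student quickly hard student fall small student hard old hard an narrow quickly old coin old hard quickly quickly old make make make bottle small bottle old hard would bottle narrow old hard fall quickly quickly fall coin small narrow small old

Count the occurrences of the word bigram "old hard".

Scanning the 56 overlapping bigram windows for "old hard":
  position 14–15: old hard
  position 24–25: old hard
  position 31–32: old hard
  position 42–43: old hard
  position 47–48: old hard

5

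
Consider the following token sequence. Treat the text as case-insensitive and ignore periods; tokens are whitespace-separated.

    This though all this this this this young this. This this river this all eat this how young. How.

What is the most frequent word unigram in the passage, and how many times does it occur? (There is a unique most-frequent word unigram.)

"this", 10 times

Unigram frequencies (highest first):
  this: 10
  all: 2
  young: 2
  how: 2
  though: 1
  river: 1
  … (1 more, each ≤ 1)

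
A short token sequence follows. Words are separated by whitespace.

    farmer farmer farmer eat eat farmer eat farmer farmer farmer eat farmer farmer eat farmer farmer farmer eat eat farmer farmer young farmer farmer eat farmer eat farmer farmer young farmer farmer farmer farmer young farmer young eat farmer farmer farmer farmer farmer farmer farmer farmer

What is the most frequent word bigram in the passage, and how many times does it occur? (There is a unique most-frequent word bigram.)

"farmer farmer", 20 times

Bigram frequencies (highest first):
  farmer farmer: 20
  eat farmer: 8
  farmer eat: 7
  farmer young: 4
  young farmer: 3
  eat eat: 2
  … (1 more, each ≤ 1)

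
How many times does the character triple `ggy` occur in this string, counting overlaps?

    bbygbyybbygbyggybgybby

1

Sliding a length-3 window over the 22 characters (20 positions):
  position 14–16: ggy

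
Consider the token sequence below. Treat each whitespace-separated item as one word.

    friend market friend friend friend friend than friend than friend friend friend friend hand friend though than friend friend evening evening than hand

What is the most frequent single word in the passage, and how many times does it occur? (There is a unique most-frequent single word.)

Unigram frequencies (highest first):
  friend: 13
  than: 4
  hand: 2
  evening: 2
  market: 1
  though: 1

"friend", 13 times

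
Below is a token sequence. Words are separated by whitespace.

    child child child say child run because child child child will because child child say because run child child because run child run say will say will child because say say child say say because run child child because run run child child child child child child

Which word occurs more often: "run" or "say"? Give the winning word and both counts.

"run": 7 occurrences
"say": 8 occurrences

"say" (8 vs 7)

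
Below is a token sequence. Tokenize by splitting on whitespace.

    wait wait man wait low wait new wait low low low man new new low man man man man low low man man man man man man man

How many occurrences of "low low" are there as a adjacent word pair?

Scanning the 27 overlapping bigram windows for "low low":
  position 9–10: low low
  position 10–11: low low
  position 20–21: low low

3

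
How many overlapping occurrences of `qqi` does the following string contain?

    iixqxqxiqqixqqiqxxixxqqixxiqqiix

4

Sliding a length-3 window over the 32 characters (30 positions):
  position 9–11: qqi
  position 13–15: qqi
  position 22–24: qqi
  position 28–30: qqi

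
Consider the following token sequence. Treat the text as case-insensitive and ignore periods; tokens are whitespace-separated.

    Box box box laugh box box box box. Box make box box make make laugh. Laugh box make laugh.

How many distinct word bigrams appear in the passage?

8

19 tokens → 18 bigram windows in total.
Repeated bigrams (each contributes count−1 duplicates):
  box box: 7
  box make: 3
  laugh box: 2
  make laugh: 2
10 duplicate windows → 18 − 10 = 8 distinct.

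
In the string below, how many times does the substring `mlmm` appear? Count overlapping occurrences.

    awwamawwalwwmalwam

Sliding a length-4 window over the 18 characters (15 positions):
  (no match at any position)

0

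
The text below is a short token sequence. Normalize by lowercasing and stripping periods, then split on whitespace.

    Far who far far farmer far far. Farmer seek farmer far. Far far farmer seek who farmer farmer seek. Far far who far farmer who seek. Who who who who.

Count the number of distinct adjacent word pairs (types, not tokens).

30 tokens → 29 bigram windows in total.
Repeated bigrams (each contributes count−1 duplicates):
  far far: 5
  far farmer: 4
  farmer seek: 3
  who who: 3
  far who: 2
  farmer far: 2
  seek who: 2
  who far: 2
15 duplicate windows → 29 − 15 = 14 distinct.

14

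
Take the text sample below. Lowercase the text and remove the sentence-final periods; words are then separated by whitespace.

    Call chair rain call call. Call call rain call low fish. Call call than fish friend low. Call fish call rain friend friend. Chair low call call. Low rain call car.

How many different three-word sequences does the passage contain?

28

31 tokens → 29 trigram windows in total.
Repeated trigrams (each contributes count−1 duplicates):
  call call call: 2
1 duplicate windows → 29 − 1 = 28 distinct.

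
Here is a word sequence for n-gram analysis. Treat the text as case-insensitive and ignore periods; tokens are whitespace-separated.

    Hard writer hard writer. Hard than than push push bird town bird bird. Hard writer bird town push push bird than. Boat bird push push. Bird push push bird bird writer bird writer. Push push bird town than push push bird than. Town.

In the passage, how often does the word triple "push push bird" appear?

6

Scanning the 41 overlapping trigram windows for "push push bird":
  position 8–10: push push bird
  position 18–20: push push bird
  position 24–26: push push bird
  position 27–29: push push bird
  position 34–36: push push bird
  position 39–41: push push bird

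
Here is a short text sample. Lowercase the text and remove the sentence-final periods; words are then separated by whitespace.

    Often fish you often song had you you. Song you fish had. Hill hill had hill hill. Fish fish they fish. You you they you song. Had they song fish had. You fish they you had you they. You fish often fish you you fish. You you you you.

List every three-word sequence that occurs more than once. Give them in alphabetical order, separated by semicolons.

Trigram counts meeting the condition (more than once):
  fish you you: 3
  had hill hill: 2
  often fish you: 2
  you they you: 2
  you you you: 2

fish you you; had hill hill; often fish you; you they you; you you you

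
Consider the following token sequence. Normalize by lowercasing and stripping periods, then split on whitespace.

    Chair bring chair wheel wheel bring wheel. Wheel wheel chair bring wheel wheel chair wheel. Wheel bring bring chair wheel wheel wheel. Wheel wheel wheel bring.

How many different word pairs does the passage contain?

26 tokens → 25 bigram windows in total.
Repeated bigrams (each contributes count−1 duplicates):
  wheel wheel: 10
  chair wheel: 3
  wheel bring: 3
  bring chair: 2
  bring wheel: 2
  chair bring: 2
  wheel chair: 2
17 duplicate windows → 25 − 17 = 8 distinct.

8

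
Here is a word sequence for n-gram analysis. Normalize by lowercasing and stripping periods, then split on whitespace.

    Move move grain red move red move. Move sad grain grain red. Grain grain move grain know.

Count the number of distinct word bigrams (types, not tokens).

11

17 tokens → 16 bigram windows in total.
Repeated bigrams (each contributes count−1 duplicates):
  grain grain: 2
  grain red: 2
  move grain: 2
  move move: 2
  red move: 2
5 duplicate windows → 16 − 5 = 11 distinct.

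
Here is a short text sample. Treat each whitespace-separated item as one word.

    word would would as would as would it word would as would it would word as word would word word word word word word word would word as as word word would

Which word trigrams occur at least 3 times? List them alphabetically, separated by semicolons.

word word word; would as would

Trigram counts meeting the condition (at least 3 times):
  word word word: 5
  would as would: 3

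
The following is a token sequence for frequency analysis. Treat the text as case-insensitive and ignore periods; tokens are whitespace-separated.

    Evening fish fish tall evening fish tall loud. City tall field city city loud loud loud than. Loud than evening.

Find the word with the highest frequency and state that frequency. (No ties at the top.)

"loud", 5 times

Unigram frequencies (highest first):
  loud: 5
  evening: 3
  fish: 3
  tall: 3
  city: 3
  than: 2
  … (1 more, each ≤ 1)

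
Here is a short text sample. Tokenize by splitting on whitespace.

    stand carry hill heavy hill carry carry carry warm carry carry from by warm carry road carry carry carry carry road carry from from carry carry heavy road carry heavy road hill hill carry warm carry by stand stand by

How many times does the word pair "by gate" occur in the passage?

Scanning the 39 overlapping bigram windows for "by gate":
  (none found)

0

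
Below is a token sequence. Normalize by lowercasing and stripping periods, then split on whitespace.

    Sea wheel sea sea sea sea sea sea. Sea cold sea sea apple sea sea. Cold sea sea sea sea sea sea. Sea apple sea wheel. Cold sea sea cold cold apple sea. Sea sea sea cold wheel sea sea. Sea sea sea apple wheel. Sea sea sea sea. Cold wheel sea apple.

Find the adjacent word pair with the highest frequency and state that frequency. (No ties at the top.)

"sea sea", 25 times

Bigram frequencies (highest first):
  sea sea: 25
  sea cold: 5
  wheel sea: 4
  sea apple: 4
  cold sea: 3
  apple sea: 3
  … (6 more, each ≤ 2)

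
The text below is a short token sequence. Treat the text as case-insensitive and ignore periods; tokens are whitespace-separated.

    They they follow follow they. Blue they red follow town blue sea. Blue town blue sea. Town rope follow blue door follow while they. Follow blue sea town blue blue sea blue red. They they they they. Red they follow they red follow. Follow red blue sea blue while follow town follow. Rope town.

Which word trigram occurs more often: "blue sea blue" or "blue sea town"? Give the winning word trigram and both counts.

"blue sea blue": 3 occurrences
"blue sea town": 2 occurrences

"blue sea blue" (3 vs 2)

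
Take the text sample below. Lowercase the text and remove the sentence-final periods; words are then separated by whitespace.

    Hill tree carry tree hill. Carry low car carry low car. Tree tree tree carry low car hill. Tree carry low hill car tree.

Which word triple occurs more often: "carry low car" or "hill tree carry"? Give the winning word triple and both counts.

"carry low car": 3 occurrences
"hill tree carry": 2 occurrences

"carry low car" (3 vs 2)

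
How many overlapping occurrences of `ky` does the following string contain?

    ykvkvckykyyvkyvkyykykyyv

6

Sliding a length-2 window over the 24 characters (23 positions):
  position 7–8: ky
  position 9–10: ky
  position 13–14: ky
  position 16–17: ky
  position 19–20: ky
  position 21–22: ky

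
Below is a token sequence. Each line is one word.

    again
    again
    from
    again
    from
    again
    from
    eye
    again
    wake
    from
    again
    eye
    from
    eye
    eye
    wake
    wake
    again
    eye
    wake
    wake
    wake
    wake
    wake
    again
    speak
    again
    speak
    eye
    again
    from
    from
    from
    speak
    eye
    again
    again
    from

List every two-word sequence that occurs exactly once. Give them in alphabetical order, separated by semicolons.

again wake; eye eye; eye from; from speak; speak again; wake from

Bigram counts meeting the condition (exactly once):
  again wake: 1
  eye eye: 1
  eye from: 1
  from speak: 1
  speak again: 1
  wake from: 1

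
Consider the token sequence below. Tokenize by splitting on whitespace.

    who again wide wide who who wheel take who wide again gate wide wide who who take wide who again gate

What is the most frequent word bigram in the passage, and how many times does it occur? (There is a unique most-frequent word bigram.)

"wide who", 3 times

Bigram frequencies (highest first):
  wide who: 3
  who again: 2
  wide wide: 2
  who who: 2
  again gate: 2
  again wide: 1
  … (8 more, each ≤ 1)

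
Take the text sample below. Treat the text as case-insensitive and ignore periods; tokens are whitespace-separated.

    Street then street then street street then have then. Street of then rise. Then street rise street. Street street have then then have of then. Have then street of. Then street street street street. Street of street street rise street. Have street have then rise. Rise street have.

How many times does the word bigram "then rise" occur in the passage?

2

Scanning the 47 overlapping bigram windows for "then rise":
  position 12–13: then rise
  position 44–45: then rise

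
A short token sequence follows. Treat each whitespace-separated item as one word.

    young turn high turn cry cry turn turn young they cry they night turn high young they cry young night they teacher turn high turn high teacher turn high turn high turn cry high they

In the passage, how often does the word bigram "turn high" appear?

Scanning the 34 overlapping bigram windows for "turn high":
  position 2–3: turn high
  position 14–15: turn high
  position 23–24: turn high
  position 25–26: turn high
  position 28–29: turn high
  position 30–31: turn high

6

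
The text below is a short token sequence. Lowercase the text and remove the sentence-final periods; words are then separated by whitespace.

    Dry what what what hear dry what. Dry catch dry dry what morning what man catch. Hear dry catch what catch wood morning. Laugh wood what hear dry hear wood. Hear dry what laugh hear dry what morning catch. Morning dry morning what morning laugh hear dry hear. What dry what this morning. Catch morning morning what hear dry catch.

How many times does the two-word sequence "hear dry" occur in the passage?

Scanning the 59 overlapping bigram windows for "hear dry":
  position 5–6: hear dry
  position 17–18: hear dry
  position 27–28: hear dry
  position 31–32: hear dry
  position 35–36: hear dry
  position 46–47: hear dry
  position 58–59: hear dry

7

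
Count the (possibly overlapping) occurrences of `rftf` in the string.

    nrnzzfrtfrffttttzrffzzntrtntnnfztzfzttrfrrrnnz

0

Sliding a length-4 window over the 46 characters (43 positions):
  (no match at any position)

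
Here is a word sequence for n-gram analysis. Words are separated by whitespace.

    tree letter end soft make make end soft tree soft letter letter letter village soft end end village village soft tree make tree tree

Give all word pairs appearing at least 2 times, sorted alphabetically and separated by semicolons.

Bigram counts meeting the condition (at least 2 times):
  end soft: 2
  letter letter: 2
  soft tree: 2
  village soft: 2

end soft; letter letter; soft tree; village soft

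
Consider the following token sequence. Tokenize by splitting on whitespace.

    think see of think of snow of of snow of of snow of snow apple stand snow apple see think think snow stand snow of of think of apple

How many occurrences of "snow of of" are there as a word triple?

Scanning the 27 overlapping trigram windows for "snow of of":
  position 6–8: snow of of
  position 9–11: snow of of
  position 24–26: snow of of

3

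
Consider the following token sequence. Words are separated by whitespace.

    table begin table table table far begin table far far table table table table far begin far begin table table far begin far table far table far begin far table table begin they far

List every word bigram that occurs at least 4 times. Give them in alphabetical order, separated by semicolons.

Bigram counts meeting the condition (at least 4 times):
  far begin: 5
  far table: 4
  table far: 6
  table table: 7

far begin; far table; table far; table table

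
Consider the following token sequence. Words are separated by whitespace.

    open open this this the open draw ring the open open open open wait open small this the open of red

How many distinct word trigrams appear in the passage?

17

21 tokens → 19 trigram windows in total.
Repeated trigrams (each contributes count−1 duplicates):
  open open open: 2
  this the open: 2
2 duplicate windows → 19 − 2 = 17 distinct.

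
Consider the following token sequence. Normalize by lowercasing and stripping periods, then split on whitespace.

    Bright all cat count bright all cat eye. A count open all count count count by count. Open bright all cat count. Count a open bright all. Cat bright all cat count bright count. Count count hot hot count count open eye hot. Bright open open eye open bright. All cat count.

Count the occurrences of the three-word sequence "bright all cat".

6

Scanning the 50 overlapping trigram windows for "bright all cat":
  position 1–3: bright all cat
  position 5–7: bright all cat
  position 19–21: bright all cat
  position 26–28: bright all cat
  position 29–31: bright all cat
  position 49–51: bright all cat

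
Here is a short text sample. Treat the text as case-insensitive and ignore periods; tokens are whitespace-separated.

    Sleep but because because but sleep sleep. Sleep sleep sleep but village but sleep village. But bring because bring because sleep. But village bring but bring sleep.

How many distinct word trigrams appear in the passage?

22

27 tokens → 25 trigram windows in total.
Repeated trigrams (each contributes count−1 duplicates):
  sleep sleep sleep: 3
  sleep but village: 2
3 duplicate windows → 25 − 3 = 22 distinct.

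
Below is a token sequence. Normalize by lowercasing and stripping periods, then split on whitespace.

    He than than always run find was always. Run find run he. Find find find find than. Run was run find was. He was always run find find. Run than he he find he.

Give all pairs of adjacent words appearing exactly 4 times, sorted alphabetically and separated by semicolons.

Bigram counts meeting the condition (exactly 4 times):
  find find: 4
  run find: 4

find find; run find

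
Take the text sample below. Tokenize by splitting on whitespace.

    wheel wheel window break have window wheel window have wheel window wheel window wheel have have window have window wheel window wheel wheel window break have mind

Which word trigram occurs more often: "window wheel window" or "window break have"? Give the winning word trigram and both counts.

"window wheel window": 3 occurrences
"window break have": 2 occurrences

"window wheel window" (3 vs 2)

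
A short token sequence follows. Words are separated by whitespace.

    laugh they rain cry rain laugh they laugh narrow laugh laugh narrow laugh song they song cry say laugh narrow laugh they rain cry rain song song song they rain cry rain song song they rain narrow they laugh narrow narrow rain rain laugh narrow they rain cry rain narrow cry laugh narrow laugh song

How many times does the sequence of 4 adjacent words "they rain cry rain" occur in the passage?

4

Scanning the 52 overlapping 4-gram windows for "they rain cry rain":
  position 2–5: they rain cry rain
  position 22–25: they rain cry rain
  position 29–32: they rain cry rain
  position 46–49: they rain cry rain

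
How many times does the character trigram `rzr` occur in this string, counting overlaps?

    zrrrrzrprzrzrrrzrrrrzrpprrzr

Sliding a length-3 window over the 28 characters (26 positions):
  position 5–7: rzr
  position 9–11: rzr
  position 11–13: rzr
  position 15–17: rzr
  position 20–22: rzr
  position 26–28: rzr

6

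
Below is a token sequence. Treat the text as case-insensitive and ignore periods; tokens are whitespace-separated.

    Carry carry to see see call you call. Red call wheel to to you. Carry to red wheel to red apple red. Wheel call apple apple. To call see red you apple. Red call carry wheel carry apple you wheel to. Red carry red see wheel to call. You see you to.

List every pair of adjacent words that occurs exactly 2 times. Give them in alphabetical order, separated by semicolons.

apple red; call you; carry to; red call; red wheel; to call

Bigram counts meeting the condition (exactly 2 times):
  apple red: 2
  call you: 2
  carry to: 2
  red call: 2
  red wheel: 2
  to call: 2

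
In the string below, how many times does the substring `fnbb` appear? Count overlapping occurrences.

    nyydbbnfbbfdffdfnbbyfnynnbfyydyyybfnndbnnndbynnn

1

Sliding a length-4 window over the 48 characters (45 positions):
  position 16–19: fnbb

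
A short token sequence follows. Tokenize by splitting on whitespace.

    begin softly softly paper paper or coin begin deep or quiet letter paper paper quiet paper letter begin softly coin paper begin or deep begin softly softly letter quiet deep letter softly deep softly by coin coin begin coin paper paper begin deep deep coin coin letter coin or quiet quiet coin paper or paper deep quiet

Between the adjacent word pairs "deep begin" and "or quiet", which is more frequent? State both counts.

"deep begin": 1 occurrence
"or quiet": 2 occurrences

"or quiet" (2 vs 1)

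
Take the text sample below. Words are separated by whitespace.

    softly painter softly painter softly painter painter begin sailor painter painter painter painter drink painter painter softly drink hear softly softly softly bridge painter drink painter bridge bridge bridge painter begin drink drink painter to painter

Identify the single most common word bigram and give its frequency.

"painter painter", 5 times

Bigram frequencies (highest first):
  painter painter: 5
  softly painter: 3
  painter softly: 3
  drink painter: 3
  painter begin: 2
  painter drink: 2
  … (14 more, each ≤ 2)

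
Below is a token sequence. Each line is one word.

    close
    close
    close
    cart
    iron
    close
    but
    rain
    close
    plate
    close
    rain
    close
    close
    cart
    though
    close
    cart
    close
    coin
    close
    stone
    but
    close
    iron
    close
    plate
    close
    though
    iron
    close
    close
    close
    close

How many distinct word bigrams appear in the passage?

34 tokens → 33 bigram windows in total.
Repeated bigrams (each contributes count−1 duplicates):
  close close: 6
  close cart: 3
  iron close: 3
  close plate: 2
  plate close: 2
  rain close: 2
12 duplicate windows → 33 − 12 = 21 distinct.

21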